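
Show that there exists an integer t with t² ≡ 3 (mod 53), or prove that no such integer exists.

There is no such integer.

53 is prime, so by Euler's criterion 3 is a square mod 53 iff 3^((53−1)/2) = 3^26 ≡ 1 (mod 53).
Repeated squaring mod 53: 3^2 = 9 ≡ 9; 3^4 ≡ 9² = 81 ≡ 28; 3^8 ≡ 28² = 784 ≡ 42; 3^16 ≡ 42² = 1764 ≡ 15.
Since 26 = 16 + 8 + 2, 3^26 ≡ 15 · 42 · 9; multiplying out mod 53: 15·42 = 630 ≡ 47, then 47·9 = 423 ≡ 52. Thus 3^26 ≡ 52 ≡ −1 (mod 53).
By Euler's criterion 3 is a quadratic non-residue mod 53: no t satisfies t² ≡ 3 (mod 53).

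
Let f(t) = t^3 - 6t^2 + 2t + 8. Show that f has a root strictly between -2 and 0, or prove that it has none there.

f(-2) = -28 and f(0) = 8, which have opposite signs.
Since f is a polynomial it is continuous on [-2, 0].
By the Intermediate Value Theorem, f takes the value 0 somewhere in the open interval.

Yes, f has a root in the interval.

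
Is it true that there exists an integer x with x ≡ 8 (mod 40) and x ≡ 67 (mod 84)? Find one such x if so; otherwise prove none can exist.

Both moduli are multiples of 4 = gcd(40, 84), so any solution would satisfy x ≡ 8 and x ≡ 67 modulo 4 simultaneously.
But 8 mod 4 = 0 while 67 mod 4 = 3, a contradiction.
So no integer satisfies both congruences.

No, no such integer exists.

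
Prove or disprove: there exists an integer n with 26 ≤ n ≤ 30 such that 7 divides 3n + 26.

There is no such integer n in that range.

For n = 26, 27, …, 30 the values of 3n + 26 modulo 7 are 6, 2, 5, 1, 4 respectively.
The residue 0 does not occur, so no n in [26, 30] makes 3n + 26 a multiple of 7.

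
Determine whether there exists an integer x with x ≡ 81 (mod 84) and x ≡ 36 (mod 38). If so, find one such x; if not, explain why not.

No such integer exists.

Reduce both congruences modulo 2, which divides 84 and 38: they say x ≡ 81 (mod 2) and x ≡ 36 (mod 2).
But 81 mod 2 = 1 while 36 mod 2 = 0, a contradiction.
Therefore no such x exists.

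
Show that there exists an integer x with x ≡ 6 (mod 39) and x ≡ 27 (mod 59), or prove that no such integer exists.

gcd(39, 59) = 1, so the Chinese Remainder Theorem guarantees exactly one residue class mod 2301 satisfying both.
Write x = 6 + 39t and require 6 + 39t ≡ 27 (mod 59), i.e. 39t ≡ 21 (mod 59).
To invert 39 modulo 59: 59 = 1·39 + 20, 39 = 1·20 + 19, 20 = 1·19 + 1, 19 = 19·1 + 0, and unwinding, 1 = 20 − 1·19 = 20 − (39 − 1·20) = −39 + 2·20 = −39 + 2·(59 − 1·39) = 2·59 − 3·39. Thus 39⁻¹ ≡ -3 ≡ 56 (mod 59).
Therefore t ≡ 56·21 = 1176 ≡ 55 (mod 59).
Taking t = 55 gives x = 6 + 39·55 = 2151.
Verify: 2151 = 55·39 + 6 and 2151 = 36·59 + 27. ✓

x = 2151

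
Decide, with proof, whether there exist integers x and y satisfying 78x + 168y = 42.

Since gcd(78, 168) = 6 and 42 = 6·7, Bézout's identity guarantees a solution.
Dividing through by 6 reduces the equation to 13x + 28y = 7.
Dividing repeatedly: 28 = 2·13 + 2, 13 = 6·2 + 1, 2 = 2·1 + 0.
Back-substituting, 1 = 13 − 6·2 = 13 − 6·(28 − 2·13) = −6·28 + 13·13; that is, 13·13 + 28·(-6) = 1.
Times 7: 13·91 + 28·(-42) = 7, so (91, -42) solves it.
Shifting by a multiple of (28, −13) keeps it a solution: x = 91 − 3·28 = 7, y = -42 + 3·13 = -3.
Indeed 78·7 + 168·(-3) = 546 − 504 = 42.

x = 7, y = -3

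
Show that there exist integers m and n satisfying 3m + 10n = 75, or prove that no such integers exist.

Since gcd(3, 10) = 1, every integer is an integer combination of 3 and 10.
Euclidean algorithm: 10 = 3·3 + 1, 3 = 3·1 + 0.
Back-substituting, 1 = 10 − 3·3; that is, 3·(-3) + 10·1 = 1.
Scaling by 75 gives the particular solution (m, n) = (-225, 75).
Shifting by a multiple of (10, −3) keeps it a solution: m = -225 + 23·10 = 5, n = 75 − 23·3 = 6.
Indeed 3·5 + 10·6 = 15 + 60 = 75.

m = 5, n = 6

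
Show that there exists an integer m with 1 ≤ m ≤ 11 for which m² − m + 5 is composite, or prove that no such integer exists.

At m = 9: 9² − 9 + 5 = 77 = 7·11, which is composite.

m = 9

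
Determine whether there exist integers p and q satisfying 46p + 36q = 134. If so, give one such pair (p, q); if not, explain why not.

p = 17, q = -18

Since gcd(46, 36) = 2 and 134 = 2·67, Bézout's identity guarantees a solution.
Dividing through by 2 reduces the equation to 23p + 18q = 67.
Run the Euclidean algorithm on 23 and 18: 23 = 1·18 + 5, 18 = 3·5 + 3, 5 = 1·3 + 2, 3 = 1·2 + 1, 2 = 2·1 + 0.
Unwinding: 1 = 3 − 1·2 = 3 − (5 − 1·3) = −5 + 2·3 = −5 + 2·(18 − 3·5) = 2·18 − 7·5 = 2·18 − 7·(23 − 1·18) = −7·23 + 9·18, i.e. 23·(-7) + 18·9 = 1.
Multiplying through by 67: p = (-7)·67 = -469, q = 9·67 = 603 is a solution.
Shifting by a multiple of (18, −23) keeps it a solution: p = -469 + 27·18 = 17, q = 603 − 27·23 = -18.
Indeed 46·17 + 36·(-18) = 782 − 648 = 134.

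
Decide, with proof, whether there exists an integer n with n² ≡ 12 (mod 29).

29 is prime, so by Euler's criterion 12 is a square mod 29 iff 12^((29−1)/2) = 12^14 ≡ 1 (mod 29).
Squaring successively (mod 29): 12^2 = 144 ≡ 28; 12^4 ≡ 28² = 784 ≡ 1; 12^8 ≡ 1² = 1 ≡ 1.
Since 14 = 8 + 4 + 2, 12^14 ≡ 1 · 1 · 28; multiplying out mod 29: 1·1 = 1 ≡ 1, then 1·28 = 28 ≡ 28. Thus 12^14 ≡ 28 ≡ −1 (mod 29).
By Euler's criterion 12 is a quadratic non-residue mod 29: no n satisfies n² ≡ 12 (mod 29).

No, no such integer exists.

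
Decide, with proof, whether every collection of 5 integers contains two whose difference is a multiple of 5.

No; for instance {13, 14, 15, 16, 17} is a counterexample.

Try 5 consecutive integers, 13, 14, …, 17. Their remainders mod 5 are 3, 4, 0, 1, 2 — pairwise different, as any 5 ≤ 5 consecutive integers have distinct residues.
Any two of them differ by at most 4 < 5 and by at least 1, so no difference is a multiple of 5.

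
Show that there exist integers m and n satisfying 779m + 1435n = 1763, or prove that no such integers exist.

gcd(779, 1435) = 41, and 41 divides 1763, so integer solutions exist.
Dividing through by 41 reduces the equation to 19m + 35n = 43.
Run the Euclidean algorithm on 35 and 19: 35 = 1·19 + 16, 19 = 1·16 + 3, 16 = 5·3 + 1, 3 = 3·1 + 0.
Back-substituting, 1 = 16 − 5·3 = 16 − 5·(19 − 1·16) = −5·19 + 6·16 = −5·19 + 6·(35 − 1·19) = 6·35 − 11·19; that is, 19·(-11) + 35·6 = 1.
Multiplying through by 43: m = (-11)·43 = -473, n = 6·43 = 258 is a solution.
Adding 14·35 to m and subtracting 14·19 from n gives the tidier solution (17, -8).
Check: 779·17 + 1435·(-8) = 13243 − 11480 = 1763. ✓

m = 17, n = -8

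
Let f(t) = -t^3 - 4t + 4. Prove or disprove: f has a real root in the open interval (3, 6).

No such root exists.

Evaluate at the endpoints: f(3) = -35, f(6) = -236 — same sign (negative).
The derivative f'(t) = -3t^2 - 4 is a quadratic with discriminant 0² − 4·(-3)·(-4) = -48 < 0; it never vanishes, so it is always negative (sign of the leading coefficient).
So f is strictly decreasing; between 3 and 6 its values lie between f(3) = -35 and f(6) = -236, all negative. Therefore f has no root in (3, 6).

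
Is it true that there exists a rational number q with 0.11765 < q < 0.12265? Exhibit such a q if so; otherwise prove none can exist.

q = 3/25

Look for a denominator N such that an integer falls strictly between N·0.11765 and N·0.12265. N = 25 works: 25·0.11765 = 2.94125 < 3 < 3.06625 = 25·0.12265.
Dividing back, 0.11765 < 3/25 < 0.12265, and 3/25 is rational.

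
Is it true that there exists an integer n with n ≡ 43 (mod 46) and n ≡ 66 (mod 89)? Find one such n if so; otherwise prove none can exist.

n = 2113

Since 46 and 89 share no common factor, CRT says the pair of congruences has a solution (unique mod 4094).
Any solution of the first congruence is n = 43 + 46t; substituting into the second, 46t ≡ 66 − 43 ≡ 23 (mod 89).
Invert 46 mod 89 by the Euclidean algorithm: 89 = 1·46 + 43, 46 = 1·43 + 3, 43 = 14·3 + 1, 3 = 3·1 + 0; back-substituting, 1 = 43 − 14·3 = 43 − 14·(46 − 1·43) = −14·46 + 15·43 = −14·46 + 15·(89 − 1·46) = 15·89 − 29·46. Hence 46·(-29) ≡ 1, so 46⁻¹ ≡ -29 ≡ 60 (mod 89).
Multiplying by 60: t ≡ 60·23 = 1380 ≡ 45 (mod 89).
With t = 45: n = 43 + 46·45 = 2113.
Verify: 2113 = 45·46 + 43 and 2113 = 23·89 + 66. ✓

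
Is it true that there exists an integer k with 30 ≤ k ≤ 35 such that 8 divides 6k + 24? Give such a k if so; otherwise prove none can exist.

For k = 30, 31 the values 204, 210 are not multiples of 8. At k = 32 we get 6·32 + 24 = 216, and 216 = 8·27.

k = 32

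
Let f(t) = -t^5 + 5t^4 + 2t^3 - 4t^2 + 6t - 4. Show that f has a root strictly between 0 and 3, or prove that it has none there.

Such a root exists.

f(0) = -4 and f(3) = 194, which have opposite signs.
f is continuous everywhere (it is a polynomial), in particular on [0, 3].
By the Intermediate Value Theorem, f takes the value 0 somewhere in the open interval.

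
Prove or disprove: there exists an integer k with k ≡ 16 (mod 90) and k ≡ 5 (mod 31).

k = 1276

The moduli 90 and 31 are coprime, so by the Chinese Remainder Theorem a unique solution modulo 2790 exists.
Any solution of the first congruence is k = 16 + 90t; substituting into the second, 90t ≡ 5 − 16 ≡ 20 (mod 31).
90 ≡ 28 (mod 31), so this reads 28t ≡ 20 (mod 31). Since 28·10 = 280 = 9·31 + 1, the inverse of 28 mod 31 is 10.
Therefore t ≡ 10·20 = 200 ≡ 14 (mod 31).
With t = 14: k = 16 + 90·14 = 1276.
Indeed 1276 ≡ 16 (mod 90) and 1276 ≡ 5 (mod 31).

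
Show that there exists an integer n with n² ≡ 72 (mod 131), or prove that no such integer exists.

131 is prime, so by Euler's criterion 72 is a square mod 131 iff 72^((131−1)/2) = 72^65 ≡ 1 (mod 131).
Repeated squaring mod 131: 72^2 = 5184 ≡ 75; 72^4 ≡ 75² = 5625 ≡ 123; 72^8 ≡ 123² = 15129 ≡ 64; 72^16 ≡ 64² = 4096 ≡ 35; 72^32 ≡ 35² = 1225 ≡ 46; 72^64 ≡ 46² = 2116 ≡ 20.
Since 65 = 64 + 1, 72^65 ≡ 20 · 72; multiplying out mod 131: 20·72 = 1440 ≡ 130. Thus 72^65 ≡ 130 ≡ −1 (mod 131).
By Euler's criterion 72 is a quadratic non-residue mod 131: no n satisfies n² ≡ 72 (mod 131).

No such integer exists.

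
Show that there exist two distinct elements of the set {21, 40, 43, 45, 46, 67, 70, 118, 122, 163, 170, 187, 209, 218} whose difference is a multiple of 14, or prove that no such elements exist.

Reduce each element modulo 14: 21↦7, 40↦12, 43↦1, 45↦3, 46↦4, 67↦11, 70↦0, 118↦6, 122↦10, 163↦9, 170↦2, 187↦5, 209↦13, 218↦8.
No residue repeats among the 14 elements, so no pair has difference ≡ 0 (mod 14).

No such pair exists.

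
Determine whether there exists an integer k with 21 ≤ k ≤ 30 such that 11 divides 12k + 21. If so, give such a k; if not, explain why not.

k = 23

At k = 23 we get 12·23 + 21 = 297, and 297 = 11·27.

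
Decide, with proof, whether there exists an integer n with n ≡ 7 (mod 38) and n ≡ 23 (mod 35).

gcd(38, 35) = 1, so the Chinese Remainder Theorem guarantees exactly one residue class mod 1330 satisfying both.
Write n = 7 + 38t and require 7 + 38t ≡ 23 (mod 35), i.e. 38t ≡ 16 (mod 35).
38 ≡ 3 (mod 35), so this reads 3t ≡ 16 (mod 35). Invert 3 mod 35 by the Euclidean algorithm: 35 = 11·3 + 2, 3 = 1·2 + 1, 2 = 2·1 + 0; back-substituting, 1 = 3 − 1·2 = 3 − (35 − 11·3) = −35 + 12·3. Hence 3·12 ≡ 1, so 3⁻¹ ≡ 12 (mod 35).
Therefore t ≡ 12·16 = 192 ≡ 17 (mod 35).
With t = 17: n = 7 + 38·17 = 653.
Verify: 653 = 17·38 + 7 and 653 = 18·35 + 23. ✓

n = 653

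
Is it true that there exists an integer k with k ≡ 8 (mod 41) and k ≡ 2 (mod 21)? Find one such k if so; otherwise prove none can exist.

The moduli 41 and 21 are coprime, so by the Chinese Remainder Theorem a unique solution modulo 861 exists.
Write k = 8 + 41t and require 8 + 41t ≡ 2 (mod 21), i.e. 41t ≡ 15 (mod 21).
41 ≡ 20 (mod 21), so this reads 20t ≡ 15 (mod 21). Invert 20 mod 21 by the Euclidean algorithm: 21 = 1·20 + 1, 20 = 20·1 + 0; back-substituting, 1 = 21 − 1·20. Hence 20·(-1) ≡ 1, so 20⁻¹ ≡ -1 ≡ 20 (mod 21).
Therefore t ≡ 20·15 = 300 ≡ 6 (mod 21).
With t = 6: k = 8 + 41·6 = 254.
Check: 254 mod 41 = 8, 254 mod 21 = 2. ✓

k = 254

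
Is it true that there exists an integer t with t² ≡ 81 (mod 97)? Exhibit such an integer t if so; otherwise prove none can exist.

t = 9

Take t = 9. Then 9² = 81, and since 0 ≤ 81 < 97 this is already reduced: 9² ≡ 81 (mod 97).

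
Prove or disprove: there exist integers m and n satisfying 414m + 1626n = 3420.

Every value of 414m + 1626n is a multiple of gcd(414, 1626) = 6; since 6 ∣ 3420, solutions exist.
Dividing through by 6 reduces the equation to 69m + 271n = 570.
Euclidean algorithm: 271 = 3·69 + 64, 69 = 1·64 + 5, 64 = 12·5 + 4, 5 = 1·4 + 1, 4 = 4·1 + 0.
Unwinding: 1 = 5 − 1·4 = 5 − (64 − 12·5) = −64 + 13·5 = −64 + 13·(69 − 1·64) = 13·69 − 14·64 = 13·69 − 14·(271 − 3·69) = −14·271 + 55·69, i.e. 69·55 + 271·(-14) = 1.
Scaling by 570 gives the particular solution (m, n) = (31350, -7980).
Shifting by a multiple of (271, −69) keeps it a solution: m = 31350 − 115·271 = 185, n = -7980 + 115·69 = -45.
Check: 414·185 + 1626·(-45) = 76590 − 73170 = 3420. ✓

m = 185, n = -45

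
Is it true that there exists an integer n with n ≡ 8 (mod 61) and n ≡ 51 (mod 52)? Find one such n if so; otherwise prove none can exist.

n = 3119

Since 61 and 52 share no common factor, CRT says the pair of congruences has a solution (unique mod 3172).
Write n = 8 + 61t and require 8 + 61t ≡ 51 (mod 52), i.e. 61t ≡ 43 (mod 52).
61 ≡ 9 (mod 52), so this reads 9t ≡ 43 (mod 52). Invert 9 mod 52 by the Euclidean algorithm: 52 = 5·9 + 7, 9 = 1·7 + 2, 7 = 3·2 + 1, 2 = 2·1 + 0; back-substituting, 1 = 7 − 3·2 = 7 − 3·(9 − 1·7) = −3·9 + 4·7 = −3·9 + 4·(52 − 5·9) = 4·52 − 23·9. Hence 9·(-23) ≡ 1, so 9⁻¹ ≡ -23 ≡ 29 (mod 52).
Therefore t ≡ 29·43 = 1247 ≡ 51 (mod 52).
Taking t = 51 gives n = 8 + 61·51 = 3119.
Check: 3119 mod 61 = 8, 3119 mod 52 = 51. ✓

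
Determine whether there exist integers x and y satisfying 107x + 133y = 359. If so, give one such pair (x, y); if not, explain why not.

Since gcd(107, 133) = 1, every integer is an integer combination of 107 and 133.
Euclidean algorithm: 133 = 1·107 + 26, 107 = 4·26 + 3, 26 = 8·3 + 2, 3 = 1·2 + 1, 2 = 2·1 + 0.
Back-substituting, 1 = 3 − 1·2 = 3 − (26 − 8·3) = −26 + 9·3 = −26 + 9·(107 − 4·26) = 9·107 − 37·26 = 9·107 − 37·(133 − 1·107) = −37·133 + 46·107; that is, 107·46 + 133·(-37) = 1.
Times 359: 107·16514 + 133·(-13283) = 359, so (16514, -13283) solves it.
The general solution is x = 16514 + 133k, y = -13283 − 107k; taking k = -124 gives the smaller pair x = 22, y = -15.
Check: 107·22 + 133·(-15) = 2354 − 1995 = 359. ✓

x = 22, y = -15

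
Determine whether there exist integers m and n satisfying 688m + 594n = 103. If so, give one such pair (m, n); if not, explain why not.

Both 688 and 594 are divisible by gcd(688, 594) = 2, hence so is any combination 688m + 594n.
But 103 is not a multiple of 2 (it leaves remainder 1).
So the equation is unsolvable over ℤ.

No such integers exist.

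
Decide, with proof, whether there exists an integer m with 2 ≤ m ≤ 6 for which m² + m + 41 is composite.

No, no such integer m in that range exists.

The values for m = 2, 3, …, 6 are 47, 53, 61, 71, 83, and each of these is prime.
So no value in the range makes the expression composite.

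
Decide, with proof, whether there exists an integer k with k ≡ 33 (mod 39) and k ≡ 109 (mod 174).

No, no such integer exists.

gcd(39, 174) = 3. If k ≡ 33 (mod 39) and k ≡ 109 (mod 174), then k ≡ 33 (mod 3) and k ≡ 109 (mod 3).
These are incompatible: 33 − 109 = -76 is not divisible by 3.
Hence the system has no solution.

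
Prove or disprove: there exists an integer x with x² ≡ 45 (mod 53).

There is no such integer.

53 is prime, so by Euler's criterion 45 is a square mod 53 iff 45^((53−1)/2) = 45^26 ≡ 1 (mod 53).
Repeated squaring mod 53: 45^2 = 2025 ≡ 11; 45^4 ≡ 11² = 121 ≡ 15; 45^8 ≡ 15² = 225 ≡ 13; 45^16 ≡ 13² = 169 ≡ 10.
Since 26 = 16 + 8 + 2, 45^26 ≡ 10 · 13 · 11; multiplying out mod 53: 10·13 = 130 ≡ 24, then 24·11 = 264 ≡ 52. Thus 45^26 ≡ 52 ≡ −1 (mod 53).
The value −1 means 45 is a non-residue modulo 53, so x² ≡ 45 (mod 53) is impossible.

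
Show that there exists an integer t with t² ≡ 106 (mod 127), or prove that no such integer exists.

No such integer exists.

Apply Euler's criterion with the prime 127: 106 is a quadratic residue iff 106^63 ≡ 1 (mod 127), and a non-residue iff it is ≡ −1.
Squaring successively (mod 127): 106^2 = 11236 ≡ 60; 106^4 ≡ 60² = 3600 ≡ 44; 106^8 ≡ 44² = 1936 ≡ 31; 106^16 ≡ 31² = 961 ≡ 72; 106^32 ≡ 72² = 5184 ≡ 104.
Since 63 = 32 + 16 + 8 + 4 + 2 + 1, 106^63 ≡ 104 · 72 · 31 · 44 · 60 · 106; multiplying out mod 127: 104·72 = 7488 ≡ 122, then 122·31 = 3782 ≡ 99, then 99·44 = 4356 ≡ 38, then 38·60 = 2280 ≡ 121, then 121·106 = 12826 ≡ 126. Thus 106^63 ≡ 126 ≡ −1 (mod 127).
The value −1 means 106 is a non-residue modulo 127, so t² ≡ 106 (mod 127) is impossible.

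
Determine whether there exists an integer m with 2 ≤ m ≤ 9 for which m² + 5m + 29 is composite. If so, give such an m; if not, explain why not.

m = 6

At m = 6: 6² + 5·6 + 29 = 95 = 5·19, which is composite.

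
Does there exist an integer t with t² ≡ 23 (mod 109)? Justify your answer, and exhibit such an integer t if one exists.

109 is prime, so by Euler's criterion 23 is a square mod 109 iff 23^((109−1)/2) = 23^54 ≡ 1 (mod 109).
Squaring successively (mod 109): 23^2 = 529 ≡ 93; 23^4 ≡ 93² = 8649 ≡ 38; 23^8 ≡ 38² = 1444 ≡ 27; 23^16 ≡ 27² = 729 ≡ 75; 23^32 ≡ 75² = 5625 ≡ 66.
Since 54 = 32 + 16 + 4 + 2, 23^54 ≡ 66 · 75 · 38 · 93; multiplying out mod 109: 66·75 = 4950 ≡ 45, then 45·38 = 1710 ≡ 75, then 75·93 = 6975 ≡ 108. Thus 23^54 ≡ 108 ≡ −1 (mod 109).
The value −1 means 23 is a non-residue modulo 109, so t² ≡ 23 (mod 109) is impossible.

There is no such integer.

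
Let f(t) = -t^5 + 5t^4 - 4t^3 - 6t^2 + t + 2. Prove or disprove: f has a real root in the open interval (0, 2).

f(0) = 2 and f(2) = -4, which have opposite signs.
Since f is a polynomial it is continuous on [0, 2].
By the Intermediate Value Theorem f must vanish at some point of (0, 2).

Such a root exists.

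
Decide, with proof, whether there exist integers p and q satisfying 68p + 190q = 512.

Since gcd(68, 190) = 2 and 512 = 2·256, Bézout's identity guarantees a solution.
Dividing through by 2 reduces the equation to 34p + 95q = 256.
Dividing repeatedly: 95 = 2·34 + 27, 34 = 1·27 + 7, 27 = 3·7 + 6, 7 = 1·6 + 1, 6 = 6·1 + 0.
Back-substituting, 1 = 7 − 1·6 = 7 − (27 − 3·7) = −27 + 4·7 = −27 + 4·(34 − 1·27) = 4·34 − 5·27 = 4·34 − 5·(95 − 2·34) = −5·95 + 14·34; that is, 34·14 + 95·(-5) = 1.
Scaling by 256 gives the particular solution (p, q) = (3584, -1280).
Subtracting 37·95 from p and adding 37·34 to q gives the tidier solution (69, -22).
Indeed 68·69 + 190·(-22) = 4692 − 4180 = 512.

p = 69, q = -22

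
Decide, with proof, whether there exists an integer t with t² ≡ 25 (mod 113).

t = 108 works: 108² = 11664, and 11664 − 25 = 11639 = 103·113.

t = 108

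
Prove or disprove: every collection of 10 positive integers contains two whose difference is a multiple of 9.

There are exactly 9 possible remainders on division by 9.
Since 10 > 9, two of the 10 integers must share a residue class by the pigeonhole principle; call them a and b.
Their difference a − b is then a multiple of 9.

True.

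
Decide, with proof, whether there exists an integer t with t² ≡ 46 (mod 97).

No such integer exists.

Apply Euler's criterion with the prime 97: 46 is a quadratic residue iff 46^48 ≡ 1 (mod 97), and a non-residue iff it is ≡ −1.
Squaring successively (mod 97): 46^2 = 2116 ≡ 79; 46^4 ≡ 79² = 6241 ≡ 33; 46^8 ≡ 33² = 1089 ≡ 22; 46^16 ≡ 22² = 484 ≡ 96; 46^32 ≡ 96² = 9216 ≡ 1.
Since 48 = 32 + 16, 46^48 ≡ 1 · 96; multiplying out mod 97: 1·96 = 96 ≡ 96. Thus 46^48 ≡ 96 ≡ −1 (mod 97).
The value −1 means 46 is a non-residue modulo 97, so t² ≡ 46 (mod 97) is impossible.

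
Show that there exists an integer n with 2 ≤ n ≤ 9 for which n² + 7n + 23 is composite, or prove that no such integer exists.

At n = 8: 8² + 7·8 + 23 = 143 = 11·13, which is composite.

n = 8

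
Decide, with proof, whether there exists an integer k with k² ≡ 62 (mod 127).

k = 69

k = 69 works: 69² = 4761, and 4761 − 62 = 4699 = 37·127.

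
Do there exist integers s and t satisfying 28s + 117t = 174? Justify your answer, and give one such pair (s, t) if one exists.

s = 48, t = -10

28 and 117 are coprime, so 28s + 117t ranges over all of ℤ.
Dividing repeatedly: 117 = 4·28 + 5, 28 = 5·5 + 3, 5 = 1·3 + 2, 3 = 1·2 + 1, 2 = 2·1 + 0.
Back-substituting, 1 = 3 − 1·2 = 3 − (5 − 1·3) = −5 + 2·3 = −5 + 2·(28 − 5·5) = 2·28 − 11·5 = 2·28 − 11·(117 − 4·28) = −11·117 + 46·28; that is, 28·46 + 117·(-11) = 1.
Times 174: 28·8004 + 117·(-1914) = 174, so (8004, -1914) solves it.
The general solution is s = 8004 + 117k, t = -1914 − 28k; taking k = -68 gives the smaller pair s = 48, t = -10.
Indeed 28·48 + 117·(-10) = 1344 − 1170 = 174.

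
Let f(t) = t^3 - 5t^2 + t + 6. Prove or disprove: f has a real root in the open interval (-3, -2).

The endpoint values f(-3) = -69 and f(-2) = -24 are both negative. Claim: f(t) < 0 for every t in (-3, -2).
Shift to the endpoint -2: with t = -2 − u (0 < u < 1), one computes f(-2 − u) = -u^3 - 11u^2 - 33u - 24.
All 4 nonzero coefficients of this polynomial in u are negative; hence for u > 0 the value is a sum of negative terms (the constant -24 among them).
Therefore f(t) < 0 throughout (-3, -2), and f has no zero there.

No such root exists.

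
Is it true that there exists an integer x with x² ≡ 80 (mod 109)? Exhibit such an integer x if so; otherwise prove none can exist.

x = 25

Take x = 25. Then 25² = 625 = 5·109 + 80, so 25² ≡ 80 (mod 109).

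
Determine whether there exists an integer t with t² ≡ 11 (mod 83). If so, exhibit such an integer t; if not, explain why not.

t = 29

t = 29 works: 29² = 841, and 841 − 11 = 830 = 10·83.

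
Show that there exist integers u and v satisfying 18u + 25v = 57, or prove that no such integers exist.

18 and 25 are coprime, so 18u + 25v ranges over all of ℤ.
Run the Euclidean algorithm on 25 and 18: 25 = 1·18 + 7, 18 = 2·7 + 4, 7 = 1·4 + 3, 4 = 1·3 + 1, 3 = 3·1 + 0.
Back-substituting, 1 = 4 − 1·3 = 4 − (7 − 1·4) = −7 + 2·4 = −7 + 2·(18 − 2·7) = 2·18 − 5·7 = 2·18 − 5·(25 − 1·18) = −5·25 + 7·18; that is, 18·7 + 25·(-5) = 1.
Multiplying through by 57: u = 7·57 = 399, v = (-5)·57 = -285 is a solution.
The general solution is u = 399 + 25k, v = -285 − 18k; taking k = -15 gives the smaller pair u = 24, v = -15.
Check: 18·24 + 25·(-15) = 432 − 375 = 57. ✓

u = 24, v = -15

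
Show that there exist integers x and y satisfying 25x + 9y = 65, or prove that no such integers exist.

25 and 9 are coprime, so 25x + 9y ranges over all of ℤ.
Run the Euclidean algorithm on 25 and 9: 25 = 2·9 + 7, 9 = 1·7 + 2, 7 = 3·2 + 1, 2 = 2·1 + 0.
Back-substituting, 1 = 7 − 3·2 = 7 − 3·(9 − 1·7) = −3·9 + 4·7 = −3·9 + 4·(25 − 2·9) = 4·25 − 11·9; that is, 25·4 + 9·(-11) = 1.
Scaling by 65 gives the particular solution (x, y) = (260, -715).
Subtracting 28·9 from x and adding 28·25 to y gives the tidier solution (8, -15).
Check: 25·8 + 9·(-15) = 200 − 135 = 65. ✓

x = 8, y = -15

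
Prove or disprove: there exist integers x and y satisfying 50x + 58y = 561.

There are no such integers.

gcd(50, 58) = 2, so every integer of the form 50x + 58y is a multiple of 2.
But 561 = 2·280 + 1, so 2 ∤ 561.
Hence no integers x, y satisfy the equation.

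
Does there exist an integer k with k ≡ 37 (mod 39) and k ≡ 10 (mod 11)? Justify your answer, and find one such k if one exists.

gcd(39, 11) = 1, so the Chinese Remainder Theorem guarantees exactly one residue class mod 429 satisfying both.
Any solution of the first congruence is k = 37 + 39t; substituting into the second, 39t ≡ 10 − 37 ≡ 6 (mod 11).
39 ≡ 6 (mod 11), so this reads 6t ≡ 6 (mod 11). Note 6·2 = 12 ≡ 1 (mod 11) (as 12 − 1 = 1·11), so 6⁻¹ ≡ 2.
Multiplying by 2: t ≡ 2·6 = 12 ≡ 1 (mod 11).
With t = 1: k = 37 + 39·1 = 76.
Verify: 76 = 1·39 + 37 and 76 = 6·11 + 10. ✓

k = 76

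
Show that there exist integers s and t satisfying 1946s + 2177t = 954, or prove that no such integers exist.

No, no such integers exist.

Any value of 1946s + 2177t is a multiple of gcd(1946, 2177) = 7.
But 954 is not a multiple of 7 (it leaves remainder 2).
Therefore 1946s + 2177t = 954 has no solution in integers.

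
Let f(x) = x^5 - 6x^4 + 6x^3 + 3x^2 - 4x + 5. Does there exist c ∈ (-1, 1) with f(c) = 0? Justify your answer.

Yes, such a c exists.

f(-1) = -1 and f(1) = 5, which have opposite signs.
As a polynomial, f is continuous on every closed interval.
So by the Intermediate Value Theorem there is a c strictly between -1 and 1 with f(c) = 0.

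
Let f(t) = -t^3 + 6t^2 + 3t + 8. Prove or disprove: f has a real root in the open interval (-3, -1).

The endpoint values f(-3) = 80 and f(-1) = 12 are both positive. Claim: f(t) > 0 for every t in (-3, -1).
Shift to the endpoint -1: with t = -1 − u (0 < u < 2), one computes f(-1 − u) = u^3 + 9u^2 + 12u + 12.
All 4 nonzero coefficients of this polynomial in u are positive; hence for u > 0 the value is a sum of positive terms (the constant 12 among them).
So f is strictly positive on (-3, -1); no root exists in the interval.

f has no root in that interval.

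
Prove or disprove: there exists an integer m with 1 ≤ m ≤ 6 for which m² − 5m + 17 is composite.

The values for m = 1, 2, …, 6 are 13, 11, 11, 13, 17, 23, and each of these is prime.
So no value in the range makes the expression composite.

No such integer m in that range exists.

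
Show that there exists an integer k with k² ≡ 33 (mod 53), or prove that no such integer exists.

Apply Euler's criterion with the prime 53: 33 is a quadratic residue iff 33^26 ≡ 1 (mod 53), and a non-residue iff it is ≡ −1.
Repeated squaring mod 53: 33^2 = 1089 ≡ 29; 33^4 ≡ 29² = 841 ≡ 46; 33^8 ≡ 46² = 2116 ≡ 49; 33^16 ≡ 49² = 2401 ≡ 16.
Since 26 = 16 + 8 + 2, 33^26 ≡ 16 · 49 · 29; multiplying out mod 53: 16·49 = 784 ≡ 42, then 42·29 = 1218 ≡ 52. Thus 33^26 ≡ 52 ≡ −1 (mod 53).
By Euler's criterion 33 is a quadratic non-residue mod 53: no k satisfies k² ≡ 33 (mod 53).

No, no such integer exists.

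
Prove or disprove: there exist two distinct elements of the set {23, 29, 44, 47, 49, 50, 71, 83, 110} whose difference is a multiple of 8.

The pair (23, 47) works.

Both 23 and 47 leave remainder 7 on division by 8; their difference 24 = 3·8 is a multiple of 8.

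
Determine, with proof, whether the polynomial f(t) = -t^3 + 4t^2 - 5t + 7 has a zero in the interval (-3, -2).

No such root exists.

The endpoint values f(-3) = 85 and f(-2) = 41 are both positive. Claim: f(t) > 0 for every t in (-3, -2).
Shift to the endpoint -2: with t = -2 − u (0 < u < 1), one computes f(-2 − u) = u^3 + 10u^2 + 33u + 41.
The nonzero coefficients here are all positive, so for u > 0 every term is positive (or zero), and the constant term 41 is strictly positive.
Therefore f(t) > 0 throughout (-3, -2), and f has no zero there.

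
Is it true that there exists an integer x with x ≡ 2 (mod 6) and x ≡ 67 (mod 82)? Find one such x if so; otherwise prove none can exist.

Both moduli are multiples of 2 = gcd(6, 82), so any solution would satisfy x ≡ 2 and x ≡ 67 modulo 2 simultaneously.
These are incompatible: 2 − 67 = -65 is not divisible by 2.
Hence the system has no solution.

There is no such integer.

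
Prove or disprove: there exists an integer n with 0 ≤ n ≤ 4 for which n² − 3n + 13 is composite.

No, no such integer n in that range exists.

The values for n = 0, 1, …, 4 are 13, 11, 11, 13, 17, and each of these is prime.
So no value in the range makes the expression composite.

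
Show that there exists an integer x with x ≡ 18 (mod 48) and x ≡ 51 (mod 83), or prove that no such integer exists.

x = 1794

gcd(48, 83) = 1, so the Chinese Remainder Theorem guarantees exactly one residue class mod 3984 satisfying both.
Write x = 18 + 48t and require 18 + 48t ≡ 51 (mod 83), i.e. 48t ≡ 33 (mod 83).
Note 48·64 = 3072 ≡ 1 (mod 83) (as 3072 − 1 = 37·83), so 48⁻¹ ≡ 64.
Therefore t ≡ 64·33 = 2112 ≡ 37 (mod 83).
With t = 37: x = 18 + 48·37 = 1794.
Indeed 1794 ≡ 18 (mod 48) and 1794 ≡ 51 (mod 83).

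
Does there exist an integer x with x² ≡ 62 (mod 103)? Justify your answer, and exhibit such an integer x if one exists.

No such integer exists.

Apply Euler's criterion with the prime 103: 62 is a quadratic residue iff 62^51 ≡ 1 (mod 103), and a non-residue iff it is ≡ −1.
Squaring successively (mod 103): 62^2 = 3844 ≡ 33; 62^4 ≡ 33² = 1089 ≡ 59; 62^8 ≡ 59² = 3481 ≡ 82; 62^16 ≡ 82² = 6724 ≡ 29; 62^32 ≡ 29² = 841 ≡ 17.
Since 51 = 32 + 16 + 2 + 1, 62^51 ≡ 17 · 29 · 33 · 62; multiplying out mod 103: 17·29 = 493 ≡ 81, then 81·33 = 2673 ≡ 98, then 98·62 = 6076 ≡ 102. Thus 62^51 ≡ 102 ≡ −1 (mod 103).
By Euler's criterion 62 is a quadratic non-residue mod 103: no x satisfies x² ≡ 62 (mod 103).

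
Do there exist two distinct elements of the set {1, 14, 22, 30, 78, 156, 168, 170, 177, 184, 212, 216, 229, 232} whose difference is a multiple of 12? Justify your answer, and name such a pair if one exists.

Yes: 1 and 229.

Reduce each element mod 12: 1↦1, 14↦2, 22↦10, 30↦6, 78↦6, 156↦0, 168↦0, 170↦2, 177↦9, 184↦4, 212↦8, 216↦0, 229↦1, 232↦4. The residue 1 repeats (at 1 and 229), and 229 − 1 = 228 = 19·12.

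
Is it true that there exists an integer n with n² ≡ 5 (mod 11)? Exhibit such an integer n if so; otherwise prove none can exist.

n = 4 works: 4² = 16, and 16 − 5 = 11 = 1·11.

n = 4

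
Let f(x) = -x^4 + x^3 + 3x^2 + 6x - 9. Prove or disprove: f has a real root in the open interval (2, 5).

Such a root exists.

f(2) = 7 and f(5) = -404, which have opposite signs.
Since f is a polynomial it is continuous on [2, 5].
By the Intermediate Value Theorem, f takes the value 0 somewhere in the open interval.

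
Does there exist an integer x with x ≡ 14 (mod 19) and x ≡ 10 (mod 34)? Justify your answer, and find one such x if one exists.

Since 19 and 34 share no common factor, CRT says the pair of congruences has a solution (unique mod 646).
Write x = 14 + 19t and require 14 + 19t ≡ 10 (mod 34), i.e. 19t ≡ 30 (mod 34).
Note 19·9 = 171 ≡ 1 (mod 34) (as 171 − 1 = 5·34), so 19⁻¹ ≡ 9.
Multiplying by 9: t ≡ 9·30 = 270 ≡ 32 (mod 34).
With t = 32: x = 14 + 19·32 = 622.
Verify: 622 = 32·19 + 14 and 622 = 18·34 + 10. ✓

x = 622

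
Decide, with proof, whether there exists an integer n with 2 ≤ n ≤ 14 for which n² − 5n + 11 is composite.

n = 13

At n = 13: 13² − 5·13 + 11 = 115 = 5·23, which is composite.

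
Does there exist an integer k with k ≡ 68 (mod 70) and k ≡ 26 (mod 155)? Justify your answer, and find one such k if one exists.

There is no such integer.

Reduce both congruences modulo 5, which divides 70 and 155: they say k ≡ 68 (mod 5) and k ≡ 26 (mod 5).
However 68 ≡ 3 and 26 ≡ 1 (mod 5), and 3 ≠ 1.
Hence the system has no solution.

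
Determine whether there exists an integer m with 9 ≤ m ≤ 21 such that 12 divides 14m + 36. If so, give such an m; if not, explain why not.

Scanning upward from m = 9 gives 162, 176, 190, none divisible by 12. Try m = 12: 14·12 + 36 = 204 = 17·12, which is divisible by 12.

m = 12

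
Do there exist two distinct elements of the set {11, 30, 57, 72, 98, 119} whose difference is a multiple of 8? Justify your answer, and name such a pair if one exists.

No, no such pair exists.

Two integers differ by a multiple of 8 exactly when they have the same residue mod 8. The residues are 11↦3, 30↦6, 57↦1, 72↦0, 98↦2, 119↦7.
These 6 residues are pairwise different, hence no difference of two elements is divisible by 8.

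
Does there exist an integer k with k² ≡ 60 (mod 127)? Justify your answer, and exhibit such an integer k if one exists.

Take k = 21. Then 21² = 441 = 3·127 + 60, so 21² ≡ 60 (mod 127).

k = 21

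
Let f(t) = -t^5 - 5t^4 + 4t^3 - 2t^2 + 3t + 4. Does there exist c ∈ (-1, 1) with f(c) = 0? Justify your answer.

Yes, f has a root in the interval.

f(-1) = -9 and f(1) = 3, which have opposite signs.
f is continuous everywhere (it is a polynomial), in particular on [-1, 1].
The Intermediate Value Theorem then guarantees some c ∈ (-1, 1) with f(c) = 0.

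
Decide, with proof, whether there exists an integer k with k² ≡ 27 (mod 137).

Apply Euler's criterion with the prime 137: 27 is a quadratic residue iff 27^68 ≡ 1 (mod 137), and a non-residue iff it is ≡ −1.
Squaring successively (mod 137): 27^2 = 729 ≡ 44; 27^4 ≡ 44² = 1936 ≡ 18; 27^8 ≡ 18² = 324 ≡ 50; 27^16 ≡ 50² = 2500 ≡ 34; 27^32 ≡ 34² = 1156 ≡ 60; 27^64 ≡ 60² = 3600 ≡ 38.
Since 68 = 64 + 4, 27^68 ≡ 38 · 18; multiplying out mod 137: 38·18 = 684 ≡ 136. Thus 27^68 ≡ 136 ≡ −1 (mod 137).
The value −1 means 27 is a non-residue modulo 137, so k² ≡ 27 (mod 137) is impossible.

No such integer exists.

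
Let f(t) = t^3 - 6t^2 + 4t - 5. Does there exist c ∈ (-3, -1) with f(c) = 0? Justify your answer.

f(-3) = -98 and f(-1) = -16, both negative, so a sign-change argument is unavailable; we show f keeps this sign on the whole interval.
Substitute t = -1 − u, where 0 < u < 2 on the interval. Expanding, f(-1 − u) = -u^3 - 9u^2 - 19u - 16.
The nonzero coefficients here are all negative, so for u > 0 every term is negative (or zero), and the constant term -16 is strictly negative.
Therefore f(t) < 0 throughout (-3, -1), and f has no zero there.

f has no root in that interval.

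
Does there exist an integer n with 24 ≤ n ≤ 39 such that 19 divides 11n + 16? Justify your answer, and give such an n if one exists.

The values of 11n + 16 for n = 24, 25, …, 39 are 280, 291, 302, 313, 324, 335, 346, 357, 368, 379, 390, 401, 412, 423, 434, 445; reduced mod 19 these are 14, 6, 17, 9, 1, 12, 4, 15, 7, 18, 10, 2, 13, 5, 16, 8.
The residue 0 does not occur, so no n in [24, 39] makes 11n + 16 a multiple of 19.

No such integer n in that range exists.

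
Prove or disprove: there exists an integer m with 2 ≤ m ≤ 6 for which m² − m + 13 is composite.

m = 2

At m = 2: 2² − 2 + 13 = 15 = 3·5, which is composite.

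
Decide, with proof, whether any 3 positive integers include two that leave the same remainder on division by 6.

No; for instance {30, 31, 32} is a counterexample.

Consider the 3 integers 30, 31, 32. They lie in distinct residue classes modulo 6, since 3 ≤ 6.
Hence this collection has no pair with equal remainders mod 6, disproving the claim.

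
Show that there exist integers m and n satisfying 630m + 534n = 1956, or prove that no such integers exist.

m = 76, n = -86

Every value of 630m + 534n is a multiple of gcd(630, 534) = 6; since 6 ∣ 1956, solutions exist.
Dividing through by 6 reduces the equation to 105m + 89n = 326.
Euclidean algorithm: 105 = 1·89 + 16, 89 = 5·16 + 9, 16 = 1·9 + 7, 9 = 1·7 + 2, 7 = 3·2 + 1, 2 = 2·1 + 0.
Working back up the chain: 1 = 7 − 3·2 = 7 − 3·(9 − 1·7) = −3·9 + 4·7 = −3·9 + 4·(16 − 1·9) = 4·16 − 7·9 = 4·16 − 7·(89 − 5·16) = −7·89 + 39·16 = −7·89 + 39·(105 − 1·89) = 39·105 − 46·89. So 105·39 + 89·(-46) = 1.
Scaling by 326 gives the particular solution (m, n) = (12714, -14996).
Shifting by a multiple of (89, −105) keeps it a solution: m = 12714 − 142·89 = 76, n = -14996 + 142·105 = -86.
Indeed 630·76 + 534·(-86) = 47880 − 45924 = 1956.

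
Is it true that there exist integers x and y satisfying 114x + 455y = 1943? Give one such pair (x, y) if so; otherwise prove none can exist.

x = 37, y = -5

114 and 455 are coprime, so 114x + 455y ranges over all of ℤ.
Run the Euclidean algorithm on 455 and 114: 455 = 3·114 + 113, 114 = 1·113 + 1, 113 = 113·1 + 0.
Back-substituting, 1 = 114 − 1·113 = 114 − (455 − 3·114) = −455 + 4·114; that is, 114·4 + 455·(-1) = 1.
Times 1943: 114·7772 + 455·(-1943) = 1943, so (7772, -1943) solves it.
Shifting by a multiple of (455, −114) keeps it a solution: x = 7772 − 17·455 = 37, y = -1943 + 17·114 = -5.
Indeed 114·37 + 455·(-5) = 4218 − 2275 = 1943.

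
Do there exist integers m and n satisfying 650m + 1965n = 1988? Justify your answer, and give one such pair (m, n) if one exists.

Any value of 650m + 1965n is a multiple of gcd(650, 1965) = 5.
But 1988 is not a multiple of 5 (it leaves remainder 3).
So the equation is unsolvable over ℤ.

No such integers exist.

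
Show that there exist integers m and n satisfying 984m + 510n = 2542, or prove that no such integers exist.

There are no such integers.

Any value of 984m + 510n is a multiple of gcd(984, 510) = 6.
But 2542 = 6·423 + 4, so 6 ∤ 2542.
So the equation is unsolvable over ℤ.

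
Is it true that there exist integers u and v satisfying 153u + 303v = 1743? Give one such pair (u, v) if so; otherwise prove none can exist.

u = 51, v = -20

Every value of 153u + 303v is a multiple of gcd(153, 303) = 3; since 3 ∣ 1743, solutions exist.
Dividing through by 3 reduces the equation to 51u + 101v = 581.
Run the Euclidean algorithm on 101 and 51: 101 = 1·51 + 50, 51 = 1·50 + 1, 50 = 50·1 + 0.
Working back up the chain: 1 = 51 − 1·50 = 51 − (101 − 1·51) = −101 + 2·51. So 51·2 + 101·(-1) = 1.
Multiplying through by 581: u = 2·581 = 1162, v = (-1)·581 = -581 is a solution.
Shifting by a multiple of (101, −51) keeps it a solution: u = 1162 − 11·101 = 51, v = -581 + 11·51 = -20.
Indeed 153·51 + 303·(-20) = 7803 − 6060 = 1743.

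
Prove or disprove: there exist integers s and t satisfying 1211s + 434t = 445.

There are no such integers.

Both 1211 and 434 are divisible by gcd(1211, 434) = 7, hence so is any combination 1211s + 434t.
However 445 leaves remainder 4 on division by 7.
Therefore 1211s + 434t = 445 has no solution in integers.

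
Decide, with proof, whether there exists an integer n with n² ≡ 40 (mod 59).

59 is prime, so by Euler's criterion 40 is a square mod 59 iff 40^((59−1)/2) = 40^29 ≡ 1 (mod 59).
Repeated squaring mod 59: 40^2 = 1600 ≡ 7; 40^4 ≡ 7² = 49 ≡ 49; 40^8 ≡ 49² = 2401 ≡ 41; 40^16 ≡ 41² = 1681 ≡ 29.
Since 29 = 16 + 8 + 4 + 1, 40^29 ≡ 29 · 41 · 49 · 40; multiplying out mod 59: 29·41 = 1189 ≡ 9, then 9·49 = 441 ≡ 28, then 28·40 = 1120 ≡ 58. Thus 40^29 ≡ 58 ≡ −1 (mod 59).
By Euler's criterion 40 is a quadratic non-residue mod 59: no n satisfies n² ≡ 40 (mod 59).

No, no such integer exists.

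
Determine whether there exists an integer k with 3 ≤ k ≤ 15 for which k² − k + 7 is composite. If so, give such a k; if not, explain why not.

At k = 14: 14² − 14 + 7 = 189 = 3·63, which is composite.

k = 14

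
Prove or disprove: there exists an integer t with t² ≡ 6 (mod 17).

Computing t² mod 17 for t = 0, 1, …, 8 (enough, by the symmetry t ↦ 17 − t) gives 0, 1, 4, 9, 16, 8, 2, 15, 13.
So the quadratic residues mod 17 are {0, 1, 2, 4, 8, 9, 13, 15, 16}, and 6 is not among them.
Therefore t² ≡ 6 (mod 17) has no solution.

There is no such integer.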